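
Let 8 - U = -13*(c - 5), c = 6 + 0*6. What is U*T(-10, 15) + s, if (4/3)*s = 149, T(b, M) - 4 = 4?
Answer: 1119/4 ≈ 279.75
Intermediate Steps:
T(b, M) = 8 (T(b, M) = 4 + 4 = 8)
s = 447/4 (s = (3/4)*149 = 447/4 ≈ 111.75)
c = 6 (c = 6 + 0 = 6)
U = 21 (U = 8 - (-13)*(6 - 5) = 8 - (-13) = 8 - 1*(-13) = 8 + 13 = 21)
U*T(-10, 15) + s = 21*8 + 447/4 = 168 + 447/4 = 1119/4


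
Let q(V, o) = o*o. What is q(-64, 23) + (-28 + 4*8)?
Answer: 533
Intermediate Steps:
q(V, o) = o**2
q(-64, 23) + (-28 + 4*8) = 23**2 + (-28 + 4*8) = 529 + (-28 + 32) = 529 + 4 = 533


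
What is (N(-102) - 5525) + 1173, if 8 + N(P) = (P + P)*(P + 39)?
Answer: 8492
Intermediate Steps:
N(P) = -8 + 2*P*(39 + P) (N(P) = -8 + (P + P)*(P + 39) = -8 + (2*P)*(39 + P) = -8 + 2*P*(39 + P))
(N(-102) - 5525) + 1173 = ((-8 + 2*(-102)**2 + 78*(-102)) - 5525) + 1173 = ((-8 + 2*10404 - 7956) - 5525) + 1173 = ((-8 + 20808 - 7956) - 5525) + 1173 = (12844 - 5525) + 1173 = 7319 + 1173 = 8492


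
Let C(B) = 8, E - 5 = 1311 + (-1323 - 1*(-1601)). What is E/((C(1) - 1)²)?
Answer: 1594/49 ≈ 32.531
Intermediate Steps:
E = 1594 (E = 5 + (1311 + (-1323 - 1*(-1601))) = 5 + (1311 + (-1323 + 1601)) = 5 + (1311 + 278) = 5 + 1589 = 1594)
E/((C(1) - 1)²) = 1594/((8 - 1)²) = 1594/(7²) = 1594/49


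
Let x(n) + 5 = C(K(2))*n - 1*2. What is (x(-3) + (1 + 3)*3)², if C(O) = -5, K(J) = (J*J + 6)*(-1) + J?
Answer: 400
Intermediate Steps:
K(J) = -6 + J - J² (K(J) = (J² + 6)*(-1) + J = (6 + J²)*(-1) + J = (-6 - J²) + J = -6 + J - J²)
x(n) = -7 - 5*n (x(n) = -5 + (-5*n - 1*2) = -5 + (-5*n - 2) = -5 + (-2 - 5*n) = -7 - 5*n)
(x(-3) + (1 + 3)*3)² = ((-7 - 5*(-3)) + (1 + 3)*3)² = ((-7 + 15) + 4*3)² = (8 + 12)² = 20² = 400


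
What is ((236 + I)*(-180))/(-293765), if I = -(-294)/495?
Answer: 468456/3231415 ≈ 0.14497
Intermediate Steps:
I = 98/165 (I = -(-294)/495 = -1*(-98/165) = 98/165 ≈ 0.59394)
((236 + I)*(-180))/(-293765) = ((236 + 98/165)*(-180))/(-293765) = ((39038/165)*(-180))*(-1/293765) = -468456/11*(-1/293765) = 468456/3231415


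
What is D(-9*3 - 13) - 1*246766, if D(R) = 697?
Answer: -246069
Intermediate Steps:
D(-9*3 - 13) - 1*246766 = 697 - 1*246766 = 697 - 246766 = -246069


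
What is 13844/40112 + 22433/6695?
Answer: 248129519/67137460 ≈ 3.6958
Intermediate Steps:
13844/40112 + 22433/6695 = 13844*(1/40112) + 22433*(1/6695) = 3461/10028 + 22433/6695 = 248129519/67137460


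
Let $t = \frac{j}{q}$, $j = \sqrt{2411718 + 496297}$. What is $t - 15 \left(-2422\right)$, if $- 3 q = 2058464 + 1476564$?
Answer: $36330 - \frac{3 \sqrt{2908015}}{3535028} \approx 36330.0$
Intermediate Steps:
$q = - \frac{3535028}{3}$ ($q = - \frac{2058464 + 1476564}{3} = \left(- \frac{1}{3}\right) 3535028 = - \frac{3535028}{3} \approx -1.1783 \cdot 10^{6}$)
$j = \sqrt{2908015} \approx 1705.3$
$t = - \frac{3 \sqrt{2908015}}{3535028}$ ($t = \frac{\sqrt{2908015}}{- \frac{3535028}{3}} = \sqrt{2908015} \left(- \frac{3}{3535028}\right) = - \frac{3 \sqrt{2908015}}{3535028} \approx -0.0014472$)
$t - 15 \left(-2422\right) = - \frac{3 \sqrt{2908015}}{3535028} - 15 \left(-2422\right) = - \frac{3 \sqrt{2908015}}{3535028} - -36330 = - \frac{3 \sqrt{2908015}}{3535028} + 36330 = 36330 - \frac{3 \sqrt{2908015}}{3535028}$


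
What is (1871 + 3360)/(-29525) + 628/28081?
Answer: -128350011/829091525 ≈ -0.15481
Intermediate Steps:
(1871 + 3360)/(-29525) + 628/28081 = 5231*(-1/29525) + 628*(1/28081) = -5231/29525 + 628/28081 = -128350011/829091525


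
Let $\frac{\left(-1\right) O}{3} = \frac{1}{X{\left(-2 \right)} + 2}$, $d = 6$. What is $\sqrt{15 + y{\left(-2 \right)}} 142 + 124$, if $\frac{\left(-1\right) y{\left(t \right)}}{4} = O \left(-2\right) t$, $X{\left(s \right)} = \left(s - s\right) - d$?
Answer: $124 + 142 \sqrt{3} \approx 369.95$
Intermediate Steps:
$X{\left(s \right)} = -6$ ($X{\left(s \right)} = \left(s - s\right) - 6 = 0 - 6 = -6$)
$O = \frac{3}{4}$ ($O = - \frac{3}{-6 + 2} = - \frac{3}{-4} = \left(-3\right) \left(- \frac{1}{4}\right) = \frac{3}{4} \approx 0.75$)
$y{\left(t \right)} = 6 t$ ($y{\left(t \right)} = - 4 \cdot \frac{3}{4} \left(-2\right) t = - 4 \left(- \frac{3 t}{2}\right) = 6 t$)
$\sqrt{15 + y{\left(-2 \right)}} 142 + 124 = \sqrt{15 + 6 \left(-2\right)} 142 + 124 = \sqrt{15 - 12} \cdot 142 + 124 = \sqrt{3} \cdot 142 + 124 = 142 \sqrt{3} + 124 = 124 + 142 \sqrt{3}$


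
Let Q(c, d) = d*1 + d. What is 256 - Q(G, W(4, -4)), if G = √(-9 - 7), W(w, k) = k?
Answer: 264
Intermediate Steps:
G = 4*I (G = √(-16) = 4*I ≈ 4.0*I)
Q(c, d) = 2*d (Q(c, d) = d + d = 2*d)
256 - Q(G, W(4, -4)) = 256 - 2*(-4) = 256 - 1*(-8) = 256 + 8 = 264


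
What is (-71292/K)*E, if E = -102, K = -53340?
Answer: -605982/4445 ≈ -136.33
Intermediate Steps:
(-71292/K)*E = -71292/(-53340)*(-102) = -71292*(-1/53340)*(-102) = (5941/4445)*(-102) = -605982/4445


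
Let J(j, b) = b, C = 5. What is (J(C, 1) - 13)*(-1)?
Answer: 12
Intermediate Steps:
(J(C, 1) - 13)*(-1) = (1 - 13)*(-1) = -12*(-1) = 12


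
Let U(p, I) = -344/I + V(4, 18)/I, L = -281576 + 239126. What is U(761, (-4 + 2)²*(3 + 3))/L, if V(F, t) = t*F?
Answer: 17/63675 ≈ 0.00026698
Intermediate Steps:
L = -42450
V(F, t) = F*t
U(p, I) = -272/I (U(p, I) = -344/I + (4*18)/I = -344/I + 72/I = -272/I)
U(761, (-4 + 2)²*(3 + 3))/L = -272*1/((-4 + 2)²*(3 + 3))/(-42450) = -272/((-2)²*6)*(-1/42450) = -272/(4*6)*(-1/42450) = -272/24*(-1/42450) = -272*1/24*(-1/42450) = -34/3*(-1/42450) = 17/63675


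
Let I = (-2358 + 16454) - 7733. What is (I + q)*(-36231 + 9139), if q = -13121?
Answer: 183087736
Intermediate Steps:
I = 6363 (I = 14096 - 7733 = 6363)
(I + q)*(-36231 + 9139) = (6363 - 13121)*(-36231 + 9139) = -6758*(-27092) = 183087736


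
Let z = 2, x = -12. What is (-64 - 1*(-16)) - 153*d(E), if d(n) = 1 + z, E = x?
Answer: -507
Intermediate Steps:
E = -12
d(n) = 3 (d(n) = 1 + 2 = 3)
(-64 - 1*(-16)) - 153*d(E) = (-64 - 1*(-16)) - 153*3 = (-64 + 16) - 459 = -48 - 459 = -507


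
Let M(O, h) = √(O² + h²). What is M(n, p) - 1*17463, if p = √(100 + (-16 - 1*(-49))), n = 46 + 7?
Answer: -17463 + √2942 ≈ -17409.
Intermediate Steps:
n = 53
p = √133 (p = √(100 + (-16 + 49)) = √(100 + 33) = √133 ≈ 11.533)
M(n, p) - 1*17463 = √(53² + (√133)²) - 1*17463 = √(2809 + 133) - 17463 = √2942 - 17463 = -17463 + √2942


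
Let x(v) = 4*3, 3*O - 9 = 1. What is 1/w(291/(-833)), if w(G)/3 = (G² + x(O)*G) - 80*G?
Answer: 693889/49704255 ≈ 0.013960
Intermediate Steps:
O = 10/3 (O = 3 + (⅓)*1 = 3 + ⅓ = 10/3 ≈ 3.3333)
x(v) = 12
w(G) = -204*G + 3*G² (w(G) = 3*((G² + 12*G) - 80*G) = 3*(G² - 68*G) = -204*G + 3*G²)
1/w(291/(-833)) = 1/(3*(291/(-833))*(-68 + 291/(-833))) = 1/(3*(291*(-1/833))*(-68 + 291*(-1/833))) = 1/(3*(-291/833)*(-68 - 291/833)) = 1/(3*(-291/833)*(-56935/833)) = 1/(49704255/693889) = 693889/49704255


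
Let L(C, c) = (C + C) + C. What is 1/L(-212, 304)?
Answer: -1/636 ≈ -0.0015723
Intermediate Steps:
L(C, c) = 3*C (L(C, c) = 2*C + C = 3*C)
1/L(-212, 304) = 1/(3*(-212)) = 1/(-636) = -1/636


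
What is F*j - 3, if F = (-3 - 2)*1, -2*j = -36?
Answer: -93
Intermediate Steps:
j = 18 (j = -½*(-36) = 18)
F = -5 (F = -5*1 = -5)
F*j - 3 = -5*18 - 3 = -90 - 3 = -93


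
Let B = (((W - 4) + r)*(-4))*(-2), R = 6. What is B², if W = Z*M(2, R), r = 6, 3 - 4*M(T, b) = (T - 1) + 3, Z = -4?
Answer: 576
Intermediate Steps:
M(T, b) = ¼ - T/4 (M(T, b) = ¾ - ((T - 1) + 3)/4 = ¾ - ((-1 + T) + 3)/4 = ¾ - (2 + T)/4 = ¾ + (-½ - T/4) = ¼ - T/4)
W = 1 (W = -4*(¼ - ¼*2) = -4*(¼ - ½) = -4*(-¼) = 1)
B = 24 (B = (((1 - 4) + 6)*(-4))*(-2) = ((-3 + 6)*(-4))*(-2) = (3*(-4))*(-2) = -12*(-2) = 24)
B² = 24² = 576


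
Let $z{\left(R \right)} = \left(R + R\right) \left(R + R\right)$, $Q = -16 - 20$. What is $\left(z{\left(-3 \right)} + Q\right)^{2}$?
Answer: $0$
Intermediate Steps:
$Q = -36$
$z{\left(R \right)} = 4 R^{2}$ ($z{\left(R \right)} = 2 R 2 R = 4 R^{2}$)
$\left(z{\left(-3 \right)} + Q\right)^{2} = \left(4 \left(-3\right)^{2} - 36\right)^{2} = \left(4 \cdot 9 - 36\right)^{2} = \left(36 - 36\right)^{2} = 0^{2} = 0$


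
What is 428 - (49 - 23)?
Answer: 402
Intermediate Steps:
428 - (49 - 23) = 428 - 1*26 = 428 - 26 = 402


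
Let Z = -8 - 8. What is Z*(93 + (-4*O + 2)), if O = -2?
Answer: -1648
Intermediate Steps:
Z = -16
Z*(93 + (-4*O + 2)) = -16*(93 + (-4*(-2) + 2)) = -16*(93 + (8 + 2)) = -16*(93 + 10) = -16*103 = -1648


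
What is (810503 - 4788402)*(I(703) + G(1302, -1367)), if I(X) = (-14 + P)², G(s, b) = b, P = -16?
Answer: 1857678833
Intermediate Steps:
I(X) = 900 (I(X) = (-14 - 16)² = (-30)² = 900)
(810503 - 4788402)*(I(703) + G(1302, -1367)) = (810503 - 4788402)*(900 - 1367) = -3977899*(-467) = 1857678833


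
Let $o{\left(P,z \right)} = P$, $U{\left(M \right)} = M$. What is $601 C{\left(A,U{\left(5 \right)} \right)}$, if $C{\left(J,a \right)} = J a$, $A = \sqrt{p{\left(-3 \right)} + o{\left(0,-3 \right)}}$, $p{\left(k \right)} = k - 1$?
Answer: $6010 i \approx 6010.0 i$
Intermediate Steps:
$p{\left(k \right)} = -1 + k$
$A = 2 i$ ($A = \sqrt{\left(-1 - 3\right) + 0} = \sqrt{-4 + 0} = \sqrt{-4} = 2 i \approx 2.0 i$)
$601 C{\left(A,U{\left(5 \right)} \right)} = 601 \cdot 2 i 5 = 601 \cdot 10 i = 6010 i$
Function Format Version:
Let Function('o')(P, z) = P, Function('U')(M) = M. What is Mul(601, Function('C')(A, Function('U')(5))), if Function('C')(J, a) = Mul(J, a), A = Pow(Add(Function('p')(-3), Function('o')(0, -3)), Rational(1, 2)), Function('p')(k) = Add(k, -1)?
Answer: Mul(6010, I) ≈ Mul(6010.0, I)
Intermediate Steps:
Function('p')(k) = Add(-1, k)
A = Mul(2, I) (A = Pow(Add(Add(-1, -3), 0), Rational(1, 2)) = Pow(Add(-4, 0), Rational(1, 2)) = Pow(-4, Rational(1, 2)) = Mul(2, I) ≈ Mul(2.0000, I))
Mul(601, Function('C')(A, Function('U')(5))) = Mul(601, Mul(Mul(2, I), 5)) = Mul(601, Mul(10, I)) = Mul(6010, I)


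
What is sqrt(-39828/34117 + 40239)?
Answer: sqrt(46835617503795)/34117 ≈ 200.59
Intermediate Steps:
sqrt(-39828/34117 + 40239) = sqrt(1372794135/34117) = sqrt(46835617503795)/34117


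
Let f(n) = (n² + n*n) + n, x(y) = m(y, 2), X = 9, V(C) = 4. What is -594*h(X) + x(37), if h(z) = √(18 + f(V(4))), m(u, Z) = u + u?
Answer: 74 - 1782*√6 ≈ -4291.0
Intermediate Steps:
m(u, Z) = 2*u
x(y) = 2*y
f(n) = n + 2*n² (f(n) = (n² + n²) + n = 2*n² + n = n + 2*n²)
h(z) = 3*√6 (h(z) = √(18 + 4*(1 + 2*4)) = √(18 + 4*(1 + 8)) = √(18 + 4*9) = √(18 + 36) = √54 = 3*√6)
-594*h(X) + x(37) = -1782*√6 + 2*37 = -1782*√6 + 74 = 74 - 1782*√6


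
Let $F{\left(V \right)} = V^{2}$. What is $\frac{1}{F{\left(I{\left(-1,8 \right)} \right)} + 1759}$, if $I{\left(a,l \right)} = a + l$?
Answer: $\frac{1}{1808} \approx 0.0005531$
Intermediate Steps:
$\frac{1}{F{\left(I{\left(-1,8 \right)} \right)} + 1759} = \frac{1}{\left(-1 + 8\right)^{2} + 1759} = \frac{1}{7^{2} + 1759} = \frac{1}{49 + 1759} = \frac{1}{1808}$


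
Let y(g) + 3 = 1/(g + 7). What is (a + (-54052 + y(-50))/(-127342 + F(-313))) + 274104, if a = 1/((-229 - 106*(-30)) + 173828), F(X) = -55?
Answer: 265444893574225321/968407913309 ≈ 2.7410e+5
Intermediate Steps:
y(g) = -3 + 1/(7 + g) (y(g) = -3 + 1/(g + 7) = -3 + 1/(7 + g))
a = 1/176779 (a = 1/((-229 + 3180) + 173828) = 1/(2951 + 173828) = 1/176779 ≈ 5.6568e-6)
(a + (-54052 + y(-50))/(-127342 + F(-313))) + 274104 = (1/176779 + (-54052 + (-20 - 3*(-50))/(7 - 50))/(-127342 - 55)) + 274104 = (1/176779 + (-54052 + (-20 + 150)/(-43))/(-127397)) + 274104 = (1/176779 + (-54052 - 1/43*130)*(-1/127397)) + 274104 = (1/176779 + (-54052 - 130/43)*(-1/127397)) + 274104 = (1/176779 - 2324366/43*(-1/127397)) + 274104 = (1/176779 + 2324366/5478071) + 274104 = 410904575185/968407913309 + 274104 = 265444893574225321/968407913309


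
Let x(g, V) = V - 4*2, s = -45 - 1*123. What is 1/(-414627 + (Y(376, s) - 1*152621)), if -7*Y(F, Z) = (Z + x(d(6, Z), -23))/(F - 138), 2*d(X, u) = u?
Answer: -1666/945034969 ≈ -1.7629e-6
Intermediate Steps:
s = -168 (s = -45 - 123 = -168)
d(X, u) = u/2
x(g, V) = -8 + V (x(g, V) = V - 8 = -8 + V)
Y(F, Z) = -(-31 + Z)/(7*(-138 + F)) (Y(F, Z) = -(Z + (-8 - 23))/(7*(F - 138)) = -(Z - 31)/(7*(-138 + F)) = -(-31 + Z)/(7*(-138 + F)))
1/(-414627 + (Y(376, s) - 1*152621)) = 1/(-414627 + ((31 - 1*(-168))/(7*(-138 + 376)) - 1*152621)) = 1/(-414627 + ((⅐)*(31 + 168)/238 - 152621)) = 1/(-414627 + ((⅐)*(1/238)*199 - 152621)) = 1/(-414627 + (199/1666 - 152621)) = 1/(-414627 - 254266387/1666) = 1/(-945034969/1666) = -1666/945034969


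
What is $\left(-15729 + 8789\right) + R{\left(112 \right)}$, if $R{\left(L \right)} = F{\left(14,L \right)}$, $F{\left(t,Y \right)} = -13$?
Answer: $-6953$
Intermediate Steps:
$R{\left(L \right)} = -13$
$\left(-15729 + 8789\right) + R{\left(112 \right)} = \left(-15729 + 8789\right) - 13 = -6940 - 13 = -6953$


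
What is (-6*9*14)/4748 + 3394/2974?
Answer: 1733296/1765069 ≈ 0.98200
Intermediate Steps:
(-6*9*14)/4748 + 3394/2974 = -54*14*(1/4748) + 3394*(1/2974) = -756*1/4748 + 1697/1487 = -189/1187 + 1697/1487 = 1733296/1765069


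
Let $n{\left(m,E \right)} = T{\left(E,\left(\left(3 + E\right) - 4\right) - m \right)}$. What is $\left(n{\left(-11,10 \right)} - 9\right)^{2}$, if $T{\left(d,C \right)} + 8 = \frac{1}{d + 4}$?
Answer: $\frac{56169}{196} \approx 286.58$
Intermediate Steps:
$T{\left(d,C \right)} = -8 + \frac{1}{4 + d}$ ($T{\left(d,C \right)} = -8 + \frac{1}{d + 4} = -8 + \frac{1}{4 + d}$)
$n{\left(m,E \right)} = \frac{-31 - 8 E}{4 + E}$
$\left(n{\left(-11,10 \right)} - 9\right)^{2} = \left(\frac{-31 - 80}{4 + 10} - 9\right)^{2} = \left(\frac{-31 - 80}{14} - 9\right)^{2} = \left(\frac{1}{14} \left(-111\right) - 9\right)^{2} = \left(- \frac{111}{14} - 9\right)^{2} = \left(- \frac{237}{14}\right)^{2} = \frac{56169}{196}$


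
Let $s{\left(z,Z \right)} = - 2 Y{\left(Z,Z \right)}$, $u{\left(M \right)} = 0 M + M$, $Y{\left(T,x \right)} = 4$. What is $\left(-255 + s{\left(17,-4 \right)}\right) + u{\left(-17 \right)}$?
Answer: $-280$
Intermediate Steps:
$u{\left(M \right)} = M$ ($u{\left(M \right)} = 0 + M = M$)
$s{\left(z,Z \right)} = -8$ ($s{\left(z,Z \right)} = \left(-2\right) 4 = -8$)
$\left(-255 + s{\left(17,-4 \right)}\right) + u{\left(-17 \right)} = \left(-255 - 8\right) - 17 = -263 - 17 = -280$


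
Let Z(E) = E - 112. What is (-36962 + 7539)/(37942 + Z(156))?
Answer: -29423/37986 ≈ -0.77458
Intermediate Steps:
Z(E) = -112 + E
(-36962 + 7539)/(37942 + Z(156)) = (-36962 + 7539)/(37942 + (-112 + 156)) = -29423/(37942 + 44) = -29423/37986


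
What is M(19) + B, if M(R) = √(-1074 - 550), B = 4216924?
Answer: 4216924 + 2*I*√406 ≈ 4.2169e+6 + 40.299*I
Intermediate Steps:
M(R) = 2*I*√406 (M(R) = √(-1624) = 2*I*√406)
M(19) + B = 2*I*√406 + 4216924 = 4216924 + 2*I*√406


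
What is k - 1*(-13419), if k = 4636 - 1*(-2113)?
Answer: 20168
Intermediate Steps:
k = 6749 (k = 4636 + 2113 = 6749)
k - 1*(-13419) = 6749 - 1*(-13419) = 6749 + 13419 = 20168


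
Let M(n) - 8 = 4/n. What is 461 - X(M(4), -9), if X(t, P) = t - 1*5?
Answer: 457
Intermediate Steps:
M(n) = 8 + 4/n
X(t, P) = -5 + t (X(t, P) = t - 5 = -5 + t)
461 - X(M(4), -9) = 461 - (-5 + (8 + 4/4)) = 461 - (-5 + (8 + 4*(¼))) = 461 - (-5 + (8 + 1)) = 461 - (-5 + 9) = 461 - 1*4 = 461 - 4 = 457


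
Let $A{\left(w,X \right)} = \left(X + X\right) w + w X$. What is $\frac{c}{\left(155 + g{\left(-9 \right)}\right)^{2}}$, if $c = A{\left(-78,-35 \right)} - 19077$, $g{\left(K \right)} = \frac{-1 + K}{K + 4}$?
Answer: $- \frac{10887}{24649} \approx -0.44168$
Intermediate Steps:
$g{\left(K \right)} = \frac{-1 + K}{4 + K}$
$A{\left(w,X \right)} = 3 X w$ ($A{\left(w,X \right)} = 2 X w + X w = 3 X w$)
$c = -10887$ ($c = 3 \left(-35\right) \left(-78\right) - 19077 = 8190 - 19077 = -10887$)
$\frac{c}{\left(155 + g{\left(-9 \right)}\right)^{2}} = - \frac{10887}{\left(155 + \frac{-1 - 9}{4 - 9}\right)^{2}} = - \frac{10887}{\left(155 + \frac{1}{-5} \left(-10\right)\right)^{2}} = - \frac{10887}{\left(155 - -2\right)^{2}} = - \frac{10887}{\left(155 + 2\right)^{2}} = - \frac{10887}{157^{2}} = - \frac{10887}{24649}$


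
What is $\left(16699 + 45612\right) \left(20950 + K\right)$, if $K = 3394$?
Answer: $1516898984$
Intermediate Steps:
$\left(16699 + 45612\right) \left(20950 + K\right) = \left(16699 + 45612\right) \left(20950 + 3394\right) = 62311 \cdot 24344 = 1516898984$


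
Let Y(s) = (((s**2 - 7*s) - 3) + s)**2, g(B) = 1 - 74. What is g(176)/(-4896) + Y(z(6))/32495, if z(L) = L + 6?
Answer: 25681991/159095520 ≈ 0.16142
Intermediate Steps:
z(L) = 6 + L
g(B) = -73
Y(s) = (-3 + s**2 - 6*s)**2 (Y(s) = ((-3 + s**2 - 7*s) + s)**2 = (-3 + s**2 - 6*s)**2)
g(176)/(-4896) + Y(z(6))/32495 = -73/(-4896) + (3 - (6 + 6)**2 + 6*(6 + 6))**2/32495 = -73*(-1/4896) + (3 - 1*12**2 + 6*12)**2*(1/32495) = 73/4896 + (3 - 1*144 + 72)**2*(1/32495) = 73/4896 + (3 - 144 + 72)**2*(1/32495) = 73/4896 + (-69)**2*(1/32495) = 73/4896 + 4761*(1/32495) = 73/4896 + 4761/32495 = 25681991/159095520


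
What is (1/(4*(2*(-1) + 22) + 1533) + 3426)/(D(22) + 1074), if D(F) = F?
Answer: 5526139/1767848 ≈ 3.1259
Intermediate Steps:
(1/(4*(2*(-1) + 22) + 1533) + 3426)/(D(22) + 1074) = (1/(4*(2*(-1) + 22) + 1533) + 3426)/(22 + 1074) = (1/(4*(-2 + 22) + 1533) + 3426)/1096 = (1/(4*20 + 1533) + 3426)*(1/1096) = (1/(80 + 1533) + 3426)*(1/1096) = (1/1613 + 3426)*(1/1096) = (5526139/1613)*(1/1096) = 5526139/1767848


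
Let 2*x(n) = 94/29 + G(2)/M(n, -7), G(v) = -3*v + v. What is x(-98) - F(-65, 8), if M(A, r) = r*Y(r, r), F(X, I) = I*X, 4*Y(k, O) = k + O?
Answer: 741107/1421 ≈ 521.54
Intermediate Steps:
G(v) = -2*v
Y(k, O) = O/4 + k/4 (Y(k, O) = (k + O)/4 = (O + k)/4 = O/4 + k/4)
M(A, r) = r²/2 (M(A, r) = r*(r/4 + r/4) = r*(r/2) = r²/2)
x(n) = 2187/1421 (x(n) = (94/29 + (-2*2)/(((½)*(-7)²)))/2 = (94*(1/29) - 4/((½)*49))/2 = (94/29 - 4/49/2)/2 = (94/29 - 4*2/49)/2 = (94/29 - 8/49)/2 = (½)*(4374/1421) = 2187/1421)
x(-98) - F(-65, 8) = 2187/1421 - 8*(-65) = 2187/1421 - 1*(-520) = 2187/1421 + 520 = 741107/1421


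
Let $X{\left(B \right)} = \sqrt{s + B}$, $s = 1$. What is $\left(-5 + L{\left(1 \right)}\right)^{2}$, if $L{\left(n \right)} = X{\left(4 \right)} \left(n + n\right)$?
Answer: $45 - 20 \sqrt{5} \approx 0.27864$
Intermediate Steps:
$X{\left(B \right)} = \sqrt{1 + B}$
$L{\left(n \right)} = 2 n \sqrt{5}$ ($L{\left(n \right)} = \sqrt{1 + 4} \left(n + n\right) = \sqrt{5} \cdot 2 n = 2 n \sqrt{5}$)
$\left(-5 + L{\left(1 \right)}\right)^{2} = \left(-5 + 2 \cdot 1 \sqrt{5}\right)^{2} = \left(-5 + 2 \sqrt{5}\right)^{2}$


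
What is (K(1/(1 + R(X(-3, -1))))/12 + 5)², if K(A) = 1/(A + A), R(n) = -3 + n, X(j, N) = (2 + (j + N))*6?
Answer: 2809/144 ≈ 19.507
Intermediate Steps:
X(j, N) = 12 + 6*N + 6*j (X(j, N) = (2 + (N + j))*6 = (2 + N + j)*6 = 12 + 6*N + 6*j)
K(A) = 1/(2*A)
(K(1/(1 + R(X(-3, -1))))/12 + 5)² = ((1/(2*(1/(1 + (-3 + (12 + 6*(-1) + 6*(-3)))))))/12 + 5)² = ((1/(2*(1/(1 + (-3 + (12 - 6 - 18))))))*(1/12) + 5)² = ((1/(2*(1/(1 + (-3 - 12)))))*(1/12) + 5)² = ((1/(2*(1/(1 - 15))))*(1/12) + 5)² = ((1/(2*(1/(-14))))*(1/12) + 5)² = ((1/(2*(-1/14)))*(1/12) + 5)² = (((½)*(-14))*(1/12) + 5)² = (-7*1/12 + 5)² = (-7/12 + 5)² = (53/12)² = 2809/144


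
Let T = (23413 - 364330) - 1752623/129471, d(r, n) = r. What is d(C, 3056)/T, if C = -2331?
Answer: 301796901/44140617530 ≈ 0.0068372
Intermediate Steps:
T = -44140617530/129471 (T = -340917 - 1752623*1/129471 = -340917 - 1752623/129471 = -44140617530/129471 ≈ -3.4093e+5)
d(C, 3056)/T = -2331/(-44140617530/129471) = -2331*(-129471/44140617530) = 301796901/44140617530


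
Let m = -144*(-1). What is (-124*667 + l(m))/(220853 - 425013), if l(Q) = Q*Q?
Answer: 15493/51040 ≈ 0.30355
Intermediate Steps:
m = 144
l(Q) = Q**2
(-124*667 + l(m))/(220853 - 425013) = (-124*667 + 144**2)/(220853 - 425013) = (-82708 + 20736)/(-204160) = -61972*(-1/204160) = 15493/51040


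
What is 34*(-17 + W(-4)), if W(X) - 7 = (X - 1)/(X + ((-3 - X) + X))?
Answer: -2210/7 ≈ -315.71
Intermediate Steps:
W(X) = 7 + (-1 + X)/(-3 + X) (W(X) = 7 + (X - 1)/(X + ((-3 - X) + X)) = 7 + (-1 + X)/(X - 3) = 7 + (-1 + X)/(-3 + X))
34*(-17 + W(-4)) = 34*(-17 + 2*(-11 + 4*(-4))/(-3 - 4)) = 34*(-17 + 2*(-11 - 16)/(-7)) = 34*(-17 + 2*(-1/7)*(-27)) = 34*(-17 + 54/7) = 34*(-65/7) = -2210/7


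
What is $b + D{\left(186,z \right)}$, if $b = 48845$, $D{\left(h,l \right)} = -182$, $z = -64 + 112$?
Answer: $48663$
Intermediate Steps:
$z = 48$
$b + D{\left(186,z \right)} = 48845 - 182 = 48663$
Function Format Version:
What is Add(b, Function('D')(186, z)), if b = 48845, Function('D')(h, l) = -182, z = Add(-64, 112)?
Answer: 48663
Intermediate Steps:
z = 48
Add(b, Function('D')(186, z)) = Add(48845, -182) = 48663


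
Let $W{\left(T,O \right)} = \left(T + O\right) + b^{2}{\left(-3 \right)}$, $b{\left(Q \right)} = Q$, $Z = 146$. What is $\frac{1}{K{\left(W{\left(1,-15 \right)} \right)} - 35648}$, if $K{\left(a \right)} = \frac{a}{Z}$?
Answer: $- \frac{146}{5204613} \approx -2.8052 \cdot 10^{-5}$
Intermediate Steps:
$W{\left(T,O \right)} = 9 + O + T$ ($W{\left(T,O \right)} = \left(T + O\right) + \left(-3\right)^{2} = \left(O + T\right) + 9 = 9 + O + T$)
$K{\left(a \right)} = \frac{a}{146}$
$\frac{1}{K{\left(W{\left(1,-15 \right)} \right)} - 35648} = \frac{1}{\frac{9 - 15 + 1}{146} - 35648} = \frac{1}{\frac{1}{146} \left(-5\right) - 35648} = \frac{1}{- \frac{5}{146} - 35648} = \frac{1}{- \frac{5204613}{146}} = - \frac{146}{5204613}$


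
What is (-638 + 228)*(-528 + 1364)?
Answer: -342760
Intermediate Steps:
(-638 + 228)*(-528 + 1364) = -410*836 = -342760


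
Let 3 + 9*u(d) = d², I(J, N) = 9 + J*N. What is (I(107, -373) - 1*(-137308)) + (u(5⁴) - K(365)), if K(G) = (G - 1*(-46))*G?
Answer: -82859/9 ≈ -9206.6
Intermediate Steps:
K(G) = G*(46 + G) (K(G) = (G + 46)*G = (46 + G)*G = G*(46 + G))
u(d) = -⅓ + d²/9
(I(107, -373) - 1*(-137308)) + (u(5⁴) - K(365)) = ((9 + 107*(-373)) - 1*(-137308)) + ((-⅓ + (5⁴)²/9) - 365*(46 + 365)) = ((9 - 39911) + 137308) + ((-⅓ + (⅑)*625²) - 365*411) = (-39902 + 137308) + ((-⅓ + (⅑)*390625) - 1*150015) = 97406 + ((-⅓ + 390625/9) - 150015) = 97406 + (390622/9 - 150015) = 97406 - 959513/9 = -82859/9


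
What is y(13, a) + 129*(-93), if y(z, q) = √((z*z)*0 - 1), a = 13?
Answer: -11997 + I ≈ -11997.0 + 1.0*I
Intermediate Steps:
y(z, q) = I (y(z, q) = √(z²*0 - 1) = √(0 - 1) = √(-1) = I)
y(13, a) + 129*(-93) = I + 129*(-93) = I - 11997 = -11997 + I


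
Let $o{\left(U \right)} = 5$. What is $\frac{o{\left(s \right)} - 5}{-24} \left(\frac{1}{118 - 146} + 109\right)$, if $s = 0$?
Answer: $0$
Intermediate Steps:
$\frac{o{\left(s \right)} - 5}{-24} \left(\frac{1}{118 - 146} + 109\right) = \frac{5 - 5}{-24} \left(\frac{1}{118 - 146} + 109\right) = \left(5 - 5\right) \left(- \frac{1}{24}\right) \left(\frac{1}{-28} + 109\right) = 0 \left(- \frac{1}{24}\right) \left(- \frac{1}{28} + 109\right) = 0 \cdot \frac{3051}{28} = 0$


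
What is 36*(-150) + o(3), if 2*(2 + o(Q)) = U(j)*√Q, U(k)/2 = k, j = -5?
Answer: -5402 - 5*√3 ≈ -5410.7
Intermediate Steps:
U(k) = 2*k
o(Q) = -2 - 5*√Q (o(Q) = -2 + ((2*(-5))*√Q)/2 = -2 + (-10*√Q)/2 = -2 - 5*√Q)
36*(-150) + o(3) = 36*(-150) + (-2 - 5*√3) = -5400 + (-2 - 5*√3) = -5402 - 5*√3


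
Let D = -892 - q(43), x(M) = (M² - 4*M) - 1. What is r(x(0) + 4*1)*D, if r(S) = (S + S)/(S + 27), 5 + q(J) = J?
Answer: -186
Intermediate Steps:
x(M) = -1 + M² - 4*M
q(J) = -5 + J
D = -930 (D = -892 - (-5 + 43) = -892 - 1*38 = -892 - 38 = -930)
r(S) = 2*S/(27 + S) (r(S) = (2*S)/(27 + S) = 2*S/(27 + S))
r(x(0) + 4*1)*D = (2*((-1 + 0² - 4*0) + 4*1)/(27 + ((-1 + 0² - 4*0) + 4*1)))*(-930) = (2*((-1 + 0 + 0) + 4)/(27 + ((-1 + 0 + 0) + 4)))*(-930) = (2*(-1 + 4)/(27 + (-1 + 4)))*(-930) = (2*3/(27 + 3))*(-930) = (2*3/30)*(-930) = (2*3*(1/30))*(-930) = (⅕)*(-930) = -186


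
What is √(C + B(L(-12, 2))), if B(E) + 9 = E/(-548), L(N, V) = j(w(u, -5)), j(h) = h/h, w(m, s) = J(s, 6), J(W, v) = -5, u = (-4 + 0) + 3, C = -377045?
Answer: I*√28307706241/274 ≈ 614.05*I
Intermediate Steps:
u = -1 (u = -4 + 3 = -1)
w(m, s) = -5
j(h) = 1
L(N, V) = 1
B(E) = -9 - E/548 (B(E) = -9 + E/(-548) = -9 + E*(-1/548) = -9 - E/548)
√(C + B(L(-12, 2))) = √(-377045 + (-9 - 1/548*1)) = √(-377045 + (-9 - 1/548)) = √(-377045 - 4933/548) = √(-206625593/548) = I*√28307706241/274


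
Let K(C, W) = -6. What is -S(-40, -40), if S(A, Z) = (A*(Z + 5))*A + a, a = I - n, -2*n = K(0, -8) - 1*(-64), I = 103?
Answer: 55868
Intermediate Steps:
n = -29 (n = -(-6 - 1*(-64))/2 = -(-6 + 64)/2 = -½*58 = -29)
a = 132 (a = 103 - 1*(-29) = 103 + 29 = 132)
S(A, Z) = 132 + A²*(5 + Z) (S(A, Z) = (A*(Z + 5))*A + 132 = (A*(5 + Z))*A + 132 = A²*(5 + Z) + 132 = 132 + A²*(5 + Z))
-S(-40, -40) = -(132 + 5*(-40)² - 40*(-40)²) = -(132 + 5*1600 - 40*1600) = -(132 + 8000 - 64000) = -1*(-55868) = 55868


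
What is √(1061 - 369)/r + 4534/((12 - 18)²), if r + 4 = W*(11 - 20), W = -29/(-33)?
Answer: 2267/18 - 22*√173/131 ≈ 123.74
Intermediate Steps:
W = 29/33 (W = -29*(-1/33) = 29/33 ≈ 0.87879)
r = -131/11 (r = -4 + 29*(11 - 20)/33 = -4 + (29/33)*(-9) = -4 - 87/11 = -131/11 ≈ -11.909)
√(1061 - 369)/r + 4534/((12 - 18)²) = √(1061 - 369)/(-131/11) + 4534/((12 - 18)²) = √692*(-11/131) + 4534/((-6)²) = (2*√173)*(-11/131) + 4534/36 = -22*√173/131 + 4534*(1/36) = -22*√173/131 + 2267/18 = 2267/18 - 22*√173/131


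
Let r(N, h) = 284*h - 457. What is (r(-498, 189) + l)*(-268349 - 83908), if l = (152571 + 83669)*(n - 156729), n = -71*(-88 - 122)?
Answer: 11801760443738637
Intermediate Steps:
n = 14910 (n = -71*(-210) = 14910)
r(N, h) = -457 + 284*h
l = -33503320560 (l = (152571 + 83669)*(14910 - 156729) = 236240*(-141819) = -33503320560)
(r(-498, 189) + l)*(-268349 - 83908) = ((-457 + 284*189) - 33503320560)*(-268349 - 83908) = ((-457 + 53676) - 33503320560)*(-352257) = (53219 - 33503320560)*(-352257) = -33503267341*(-352257) = 11801760443738637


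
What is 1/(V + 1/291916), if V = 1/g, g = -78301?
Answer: -22857314716/213615 ≈ -1.0700e+5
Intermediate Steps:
V = -1/78301 (V = 1/(-78301) = -1/78301 ≈ -1.2771e-5)
1/(V + 1/291916) = 1/(-1/78301 + 1/291916) = 1/(-213615/22857314716) = -22857314716/213615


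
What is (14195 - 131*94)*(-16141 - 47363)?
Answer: -119451024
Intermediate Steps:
(14195 - 131*94)*(-16141 - 47363) = (14195 - 1*12314)*(-63504) = (14195 - 12314)*(-63504) = 1881*(-63504) = -119451024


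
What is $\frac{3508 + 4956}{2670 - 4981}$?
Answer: $- \frac{8464}{2311} \approx -3.6625$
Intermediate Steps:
$\frac{3508 + 4956}{2670 - 4981} = \frac{8464}{-2311} = 8464 \left(- \frac{1}{2311}\right) = - \frac{8464}{2311}$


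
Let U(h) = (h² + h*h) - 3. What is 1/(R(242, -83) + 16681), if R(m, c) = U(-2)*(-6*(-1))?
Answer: 1/16711 ≈ 5.9841e-5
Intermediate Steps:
U(h) = -3 + 2*h² (U(h) = (h² + h²) - 3 = 2*h² - 3 = -3 + 2*h²)
R(m, c) = 30 (R(m, c) = (-3 + 2*(-2)²)*(-6*(-1)) = (-3 + 2*4)*6 = (-3 + 8)*6 = 5*6 = 30)
1/(R(242, -83) + 16681) = 1/(30 + 16681) = 1/16711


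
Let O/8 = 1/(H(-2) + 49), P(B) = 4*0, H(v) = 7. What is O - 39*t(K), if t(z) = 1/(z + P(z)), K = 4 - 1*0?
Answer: -269/28 ≈ -9.6071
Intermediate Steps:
K = 4 (K = 4 + 0 = 4)
P(B) = 0
O = 1/7 (O = 8/(7 + 49) = 8/56 = 8*(1/56) = 1/7 ≈ 0.14286)
t(z) = 1/z (t(z) = 1/(z + 0) = 1/z)
O - 39*t(K) = 1/7 - 39/4 = -269/28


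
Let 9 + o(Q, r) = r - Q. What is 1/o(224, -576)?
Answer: -1/809 ≈ -0.0012361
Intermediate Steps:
o(Q, r) = -9 + r - Q (o(Q, r) = -9 + (r - Q) = -9 + r - Q)
1/o(224, -576) = 1/(-9 - 576 - 1*224) = 1/(-9 - 576 - 224) = 1/(-809) = -1/809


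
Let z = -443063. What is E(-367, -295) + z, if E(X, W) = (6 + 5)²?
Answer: -442942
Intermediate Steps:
E(X, W) = 121 (E(X, W) = 11² = 121)
E(-367, -295) + z = 121 - 443063 = -442942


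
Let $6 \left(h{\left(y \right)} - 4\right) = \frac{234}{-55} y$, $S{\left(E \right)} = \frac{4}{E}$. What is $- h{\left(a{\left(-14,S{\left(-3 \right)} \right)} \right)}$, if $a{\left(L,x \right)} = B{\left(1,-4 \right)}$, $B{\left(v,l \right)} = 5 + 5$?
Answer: $\frac{34}{11} \approx 3.0909$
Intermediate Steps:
$B{\left(v,l \right)} = 10$
$a{\left(L,x \right)} = 10$
$h{\left(y \right)} = 4 - \frac{39 y}{55}$ ($h{\left(y \right)} = 4 + \frac{\frac{234}{-55} y}{6} = 4 + \frac{234 \left(- \frac{1}{55}\right) y}{6} = 4 + \frac{\left(- \frac{234}{55}\right) y}{6} = 4 - \frac{39 y}{55}$)
$- h{\left(a{\left(-14,S{\left(-3 \right)} \right)} \right)} = - (4 - \frac{78}{11}) = \left(-1\right) \left(- \frac{34}{11}\right) = \frac{34}{11}$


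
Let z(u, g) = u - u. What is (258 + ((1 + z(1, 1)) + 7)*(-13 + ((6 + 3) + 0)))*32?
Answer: 7232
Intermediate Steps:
z(u, g) = 0
(258 + ((1 + z(1, 1)) + 7)*(-13 + ((6 + 3) + 0)))*32 = (258 + ((1 + 0) + 7)*(-13 + ((6 + 3) + 0)))*32 = (258 + (1 + 7)*(-13 + (9 + 0)))*32 = (258 + 8*(-13 + 9))*32 = (258 + 8*(-4))*32 = (258 - 32)*32 = 226*32 = 7232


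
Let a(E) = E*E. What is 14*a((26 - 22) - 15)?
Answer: 1694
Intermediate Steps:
a(E) = E²
14*a((26 - 22) - 15) = 14*((26 - 22) - 15)² = 14*(4 - 15)² = 14*(-11)² = 14*121 = 1694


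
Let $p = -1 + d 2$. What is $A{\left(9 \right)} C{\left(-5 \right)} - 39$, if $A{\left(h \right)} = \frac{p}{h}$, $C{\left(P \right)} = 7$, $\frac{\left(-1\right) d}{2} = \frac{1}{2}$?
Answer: $- \frac{124}{3} \approx -41.333$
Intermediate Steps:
$d = -1$ ($d = - \frac{2}{2} = \left(-2\right) \frac{1}{2} = -1$)
$p = -3$ ($p = -1 - 2 = -3$)
$A{\left(h \right)} = - \frac{3}{h}$
$A{\left(9 \right)} C{\left(-5 \right)} - 39 = - \frac{3}{9} \cdot 7 - 39 = \left(-3\right) \frac{1}{9} \cdot 7 - 39 = \left(- \frac{1}{3}\right) 7 - 39 = - \frac{7}{3} - 39 = - \frac{124}{3}$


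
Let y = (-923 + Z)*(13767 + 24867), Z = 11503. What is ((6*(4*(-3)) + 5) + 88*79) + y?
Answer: 408754605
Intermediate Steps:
y = 408747720 (y = (-923 + 11503)*(13767 + 24867) = 10580*38634 = 408747720)
((6*(4*(-3)) + 5) + 88*79) + y = ((6*(4*(-3)) + 5) + 88*79) + 408747720 = ((6*(-12) + 5) + 6952) + 408747720 = ((-72 + 5) + 6952) + 408747720 = (-67 + 6952) + 408747720 = 6885 + 408747720 = 408754605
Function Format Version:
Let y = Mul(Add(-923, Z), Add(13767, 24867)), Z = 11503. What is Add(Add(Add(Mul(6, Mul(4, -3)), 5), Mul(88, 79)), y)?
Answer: 408754605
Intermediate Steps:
y = 408747720 (y = Mul(Add(-923, 11503), Add(13767, 24867)) = Mul(10580, 38634) = 408747720)
Add(Add(Add(Mul(6, Mul(4, -3)), 5), Mul(88, 79)), y) = Add(Add(Add(Mul(6, Mul(4, -3)), 5), Mul(88, 79)), 408747720) = Add(Add(Add(Mul(6, -12), 5), 6952), 408747720) = Add(Add(Add(-72, 5), 6952), 408747720) = Add(Add(-67, 6952), 408747720) = Add(6885, 408747720) = 408754605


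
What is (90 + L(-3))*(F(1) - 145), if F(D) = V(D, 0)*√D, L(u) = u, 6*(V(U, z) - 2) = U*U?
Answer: -24853/2 ≈ -12427.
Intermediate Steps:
V(U, z) = 2 + U²/6 (V(U, z) = 2 + (U*U)/6 = 2 + U²/6)
F(D) = √D*(2 + D²/6) (F(D) = (2 + D²/6)*√D = √D*(2 + D²/6))
(90 + L(-3))*(F(1) - 145) = (90 - 3)*(√1*(12 + 1²)/6 - 145) = 87*((⅙)*1*(12 + 1) - 145) = 87*((⅙)*1*13 - 145) = 87*(13/6 - 145) = 87*(-857/6) = -24853/2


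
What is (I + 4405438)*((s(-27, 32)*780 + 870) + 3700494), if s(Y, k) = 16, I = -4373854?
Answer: 117298048896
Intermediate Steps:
(I + 4405438)*((s(-27, 32)*780 + 870) + 3700494) = (-4373854 + 4405438)*((16*780 + 870) + 3700494) = 31584*((12480 + 870) + 3700494) = 31584*(13350 + 3700494) = 31584*3713844 = 117298048896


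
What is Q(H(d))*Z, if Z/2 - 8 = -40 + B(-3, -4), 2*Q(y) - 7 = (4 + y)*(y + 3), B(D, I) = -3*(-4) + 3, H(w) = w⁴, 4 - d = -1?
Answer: -6715323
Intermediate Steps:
d = 5 (d = 4 - 1*(-1) = 4 + 1 = 5)
B(D, I) = 15 (B(D, I) = 12 + 3 = 15)
Q(y) = 7/2 + (3 + y)*(4 + y)/2 (Q(y) = 7/2 + ((4 + y)*(y + 3))/2 = 7/2 + ((4 + y)*(3 + y))/2 = 7/2 + ((3 + y)*(4 + y))/2 = 7/2 + (3 + y)*(4 + y)/2)
Z = -34 (Z = 16 + 2*(-40 + 15) = 16 + 2*(-25) = 16 - 50 = -34)
Q(H(d))*Z = (19/2 + (5⁴)²/2 + (7/2)*5⁴)*(-34) = (19/2 + (½)*625² + (7/2)*625)*(-34) = (19/2 + (½)*390625 + 4375/2)*(-34) = (19/2 + 390625/2 + 4375/2)*(-34) = (395019/2)*(-34) = -6715323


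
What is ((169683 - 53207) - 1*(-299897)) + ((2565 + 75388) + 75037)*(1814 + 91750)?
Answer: 14314772733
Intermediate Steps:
((169683 - 53207) - 1*(-299897)) + ((2565 + 75388) + 75037)*(1814 + 91750) = (116476 + 299897) + (77953 + 75037)*93564 = 416373 + 152990*93564 = 416373 + 14314356360 = 14314772733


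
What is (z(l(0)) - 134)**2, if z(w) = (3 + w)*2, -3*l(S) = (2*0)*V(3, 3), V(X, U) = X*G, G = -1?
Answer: 16384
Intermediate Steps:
V(X, U) = -X (V(X, U) = X*(-1) = -X)
l(S) = 0 (l(S) = -2*0*(-1*3)/3 = -0*(-3) = -1/3*0 = 0)
z(w) = 6 + 2*w
(z(l(0)) - 134)**2 = ((6 + 2*0) - 134)**2 = ((6 + 0) - 134)**2 = (6 - 134)**2 = (-128)**2 = 16384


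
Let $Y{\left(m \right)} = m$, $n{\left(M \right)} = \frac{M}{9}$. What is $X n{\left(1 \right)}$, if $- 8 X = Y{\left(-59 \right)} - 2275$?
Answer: $\frac{389}{12} \approx 32.417$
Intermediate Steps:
$n{\left(M \right)} = \frac{M}{9}$ ($n{\left(M \right)} = M \frac{1}{9} = \frac{M}{9}$)
$X = \frac{1167}{4}$ ($X = - \frac{-59 - 2275}{8} = \left(- \frac{1}{8}\right) \left(-2334\right) = \frac{1167}{4} \approx 291.75$)
$X n{\left(1 \right)} = \frac{1167 \cdot \frac{1}{9} \cdot 1}{4} = \frac{1167}{4} \cdot \frac{1}{9} = \frac{389}{12}$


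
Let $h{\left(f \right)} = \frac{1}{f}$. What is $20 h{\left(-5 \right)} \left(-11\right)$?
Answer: $44$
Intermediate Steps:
$20 h{\left(-5 \right)} \left(-11\right) = \frac{20}{-5} \left(-11\right) = 20 \left(- \frac{1}{5}\right) \left(-11\right) = \left(-4\right) \left(-11\right) = 44$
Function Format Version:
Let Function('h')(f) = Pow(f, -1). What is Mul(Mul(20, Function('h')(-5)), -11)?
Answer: 44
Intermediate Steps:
Mul(Mul(20, Function('h')(-5)), -11) = Mul(Mul(20, Pow(-5, -1)), -11) = Mul(Mul(20, Rational(-1, 5)), -11) = Mul(-4, -11) = 44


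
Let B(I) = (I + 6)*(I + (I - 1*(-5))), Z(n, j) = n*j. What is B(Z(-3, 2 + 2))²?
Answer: 12996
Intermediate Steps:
Z(n, j) = j*n
B(I) = (5 + 2*I)*(6 + I) (B(I) = (6 + I)*(I + (I + 5)) = (6 + I)*(I + (5 + I)) = (6 + I)*(5 + 2*I) = (5 + 2*I)*(6 + I))
B(Z(-3, 2 + 2))² = (30 + 2*((2 + 2)*(-3))² + 17*((2 + 2)*(-3)))² = (30 + 2*(4*(-3))² + 17*(4*(-3)))² = (30 + 2*(-12)² + 17*(-12))² = (30 + 2*144 - 204)² = (30 + 288 - 204)² = 114² = 12996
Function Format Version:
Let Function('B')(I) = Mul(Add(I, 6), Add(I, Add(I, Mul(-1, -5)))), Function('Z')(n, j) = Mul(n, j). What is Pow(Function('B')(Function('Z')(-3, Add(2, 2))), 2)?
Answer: 12996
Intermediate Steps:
Function('Z')(n, j) = Mul(j, n)
Function('B')(I) = Mul(Add(5, Mul(2, I)), Add(6, I)) (Function('B')(I) = Mul(Add(6, I), Add(I, Add(I, 5))) = Mul(Add(6, I), Add(I, Add(5, I))) = Mul(Add(6, I), Add(5, Mul(2, I))) = Mul(Add(5, Mul(2, I)), Add(6, I)))
Pow(Function('B')(Function('Z')(-3, Add(2, 2))), 2) = Pow(Add(30, Mul(2, Pow(Mul(Add(2, 2), -3), 2)), Mul(17, Mul(Add(2, 2), -3))), 2) = Pow(Add(30, Mul(2, Pow(Mul(4, -3), 2)), Mul(17, Mul(4, -3))), 2) = Pow(Add(30, Mul(2, Pow(-12, 2)), Mul(17, -12)), 2) = Pow(Add(30, Mul(2, 144), -204), 2) = Pow(Add(30, 288, -204), 2) = Pow(114, 2) = 12996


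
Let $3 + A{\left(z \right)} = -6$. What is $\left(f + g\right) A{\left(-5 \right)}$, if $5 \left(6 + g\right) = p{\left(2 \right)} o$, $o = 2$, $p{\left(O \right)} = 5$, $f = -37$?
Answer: $369$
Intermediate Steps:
$A{\left(z \right)} = -9$ ($A{\left(z \right)} = -3 - 6 = -9$)
$g = -4$ ($g = -6 + \frac{5 \cdot 2}{5} = -6 + \frac{1}{5} \cdot 10 = -6 + 2 = -4$)
$\left(f + g\right) A{\left(-5 \right)} = \left(-37 - 4\right) \left(-9\right) = \left(-41\right) \left(-9\right) = 369$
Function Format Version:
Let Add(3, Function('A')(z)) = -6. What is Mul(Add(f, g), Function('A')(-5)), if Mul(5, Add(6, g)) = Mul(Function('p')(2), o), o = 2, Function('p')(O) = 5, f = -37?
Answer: 369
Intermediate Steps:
Function('A')(z) = -9 (Function('A')(z) = Add(-3, -6) = -9)
g = -4 (g = Add(-6, Mul(Rational(1, 5), Mul(5, 2))) = Add(-6, Mul(Rational(1, 5), 10)) = Add(-6, 2) = -4)
Mul(Add(f, g), Function('A')(-5)) = Mul(Add(-37, -4), -9) = Mul(-41, -9) = 369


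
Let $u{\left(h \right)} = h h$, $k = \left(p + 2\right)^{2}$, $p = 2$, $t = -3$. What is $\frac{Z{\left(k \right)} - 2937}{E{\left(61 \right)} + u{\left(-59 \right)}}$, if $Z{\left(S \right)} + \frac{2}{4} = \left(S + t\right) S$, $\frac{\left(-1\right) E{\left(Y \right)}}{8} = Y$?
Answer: $- \frac{5459}{5986} \approx -0.91196$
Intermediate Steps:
$E{\left(Y \right)} = - 8 Y$
$k = 16$ ($k = \left(2 + 2\right)^{2} = 4^{2} = 16$)
$u{\left(h \right)} = h^{2}$
$Z{\left(S \right)} = - \frac{1}{2} + S \left(-3 + S\right)$ ($Z{\left(S \right)} = - \frac{1}{2} + \left(S - 3\right) S = - \frac{1}{2} + \left(-3 + S\right) S = - \frac{1}{2} + S \left(-3 + S\right)$)
$\frac{Z{\left(k \right)} - 2937}{E{\left(61 \right)} + u{\left(-59 \right)}} = \frac{\left(- \frac{1}{2} + 16^{2} - 48\right) - 2937}{\left(-8\right) 61 + \left(-59\right)^{2}} = \frac{\left(- \frac{1}{2} + 256 - 48\right) - 2937}{-488 + 3481} = \frac{\frac{415}{2} - 2937}{2993} = \left(- \frac{5459}{2}\right) \frac{1}{2993} = - \frac{5459}{5986}$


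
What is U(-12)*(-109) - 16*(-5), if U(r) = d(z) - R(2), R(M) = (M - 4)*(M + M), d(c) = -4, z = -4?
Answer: -356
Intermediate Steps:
R(M) = 2*M*(-4 + M) (R(M) = (-4 + M)*(2*M) = 2*M*(-4 + M))
U(r) = 4 (U(r) = -4 - 2*2*(-4 + 2) = -4 - 2*2*(-2) = -4 - 1*(-8) = -4 + 8 = 4)
U(-12)*(-109) - 16*(-5) = 4*(-109) - 16*(-5) = -436 + 80 = -356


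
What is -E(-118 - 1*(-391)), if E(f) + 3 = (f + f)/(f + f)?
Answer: 2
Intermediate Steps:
E(f) = -2 (E(f) = -3 + (f + f)/(f + f) = -3 + (2*f)/((2*f)) = -3 + (2*f)*(1/(2*f)) = -3 + 1 = -2)
-E(-118 - 1*(-391)) = -1*(-2) = 2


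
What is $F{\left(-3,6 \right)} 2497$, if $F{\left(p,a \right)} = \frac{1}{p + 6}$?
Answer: $\frac{2497}{3} \approx 832.33$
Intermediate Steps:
$F{\left(p,a \right)} = \frac{1}{6 + p}$
$F{\left(-3,6 \right)} 2497 = \frac{1}{6 - 3} \cdot 2497 = \frac{1}{3} \cdot 2497 = \frac{2497}{3}$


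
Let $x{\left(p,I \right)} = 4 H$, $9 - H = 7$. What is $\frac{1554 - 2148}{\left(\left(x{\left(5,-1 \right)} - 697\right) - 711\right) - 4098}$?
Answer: $\frac{297}{2749} \approx 0.10804$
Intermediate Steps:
$H = 2$ ($H = 9 - 7 = 2$)
$x{\left(p,I \right)} = 8$ ($x{\left(p,I \right)} = 4 \cdot 2 = 8$)
$\frac{1554 - 2148}{\left(\left(x{\left(5,-1 \right)} - 697\right) - 711\right) - 4098} = \frac{1554 - 2148}{\left(\left(8 - 697\right) - 711\right) - 4098} = - \frac{594}{\left(-689 - 711\right) - 4098} = - \frac{594}{-1400 - 4098} = - \frac{594}{-5498} = \left(-594\right) \left(- \frac{1}{5498}\right) = \frac{297}{2749}$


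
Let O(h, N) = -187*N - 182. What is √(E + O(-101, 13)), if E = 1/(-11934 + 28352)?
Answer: I*√704336025394/16418 ≈ 51.117*I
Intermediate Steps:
O(h, N) = -182 - 187*N
E = 1/16418 ≈ 6.0909e-5
√(E + O(-101, 13)) = √(1/16418 + (-182 - 187*13)) = √(1/16418 + (-182 - 2431)) = √(1/16418 - 2613) = √(-42900233/16418) = I*√704336025394/16418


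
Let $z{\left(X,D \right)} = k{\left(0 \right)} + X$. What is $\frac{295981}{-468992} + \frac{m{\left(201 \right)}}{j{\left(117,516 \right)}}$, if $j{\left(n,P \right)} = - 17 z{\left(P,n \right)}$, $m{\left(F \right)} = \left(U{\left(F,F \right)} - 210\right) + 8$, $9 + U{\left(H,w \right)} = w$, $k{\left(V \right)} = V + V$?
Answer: $- \frac{647913853}{1028499456} \approx -0.62996$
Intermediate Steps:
$k{\left(V \right)} = 2 V$
$z{\left(X,D \right)} = X$ ($z{\left(X,D \right)} = 2 \cdot 0 + X = 0 + X = X$)
$U{\left(H,w \right)} = -9 + w$
$m{\left(F \right)} = -211 + F$ ($m{\left(F \right)} = \left(\left(-9 + F\right) - 210\right) + 8 = \left(-219 + F\right) + 8 = -211 + F$)
$j{\left(n,P \right)} = - 17 P$
$\frac{295981}{-468992} + \frac{m{\left(201 \right)}}{j{\left(117,516 \right)}} = \frac{295981}{-468992} + \frac{-211 + 201}{\left(-17\right) 516} = 295981 \left(- \frac{1}{468992}\right) - \frac{10}{-8772} = - \frac{295981}{468992} - - \frac{5}{4386} = - \frac{295981}{468992} + \frac{5}{4386} = - \frac{647913853}{1028499456}$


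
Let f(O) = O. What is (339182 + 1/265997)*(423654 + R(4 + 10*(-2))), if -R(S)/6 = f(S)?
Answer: 38231315900306250/265997 ≈ 1.4373e+11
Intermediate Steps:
R(S) = -6*S
(339182 + 1/265997)*(423654 + R(4 + 10*(-2))) = (339182 + 1/265997)*(423654 - 6*(4 + 10*(-2))) = (339182 + 1/265997)*(423654 - 6*(4 - 20)) = 90221394455*(423654 - 6*(-16))/265997 = 90221394455*(423654 + 96)/265997 = (90221394455/265997)*423750 = 38231315900306250/265997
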